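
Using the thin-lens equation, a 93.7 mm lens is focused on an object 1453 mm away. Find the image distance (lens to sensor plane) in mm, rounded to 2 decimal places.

1/dᵢ = 1/f − 1/dₒ = 1/93.7 − 1/1453 = 0.0099841 mm⁻¹.
dᵢ = 1/0.0099841 ≈ 100.1590 mm.

100.16 mm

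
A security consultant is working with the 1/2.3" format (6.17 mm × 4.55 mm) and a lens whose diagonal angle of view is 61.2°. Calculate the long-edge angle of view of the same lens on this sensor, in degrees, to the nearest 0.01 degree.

50.91°

Sensor diagonal = √(6.17² + 4.55²) = √58.7714 ≈ 7.6663 mm.
From the diagonal AOV: f = 7.6663 / (2·tan(30.6°)) = 7.6663 / 1.18280 ≈ 6.4815 mm.
Long-edge AOV = 2·arctan(6.17 / (2 × 6.4815)) = 2·arctan(0.47597) ≈ 50.9064°.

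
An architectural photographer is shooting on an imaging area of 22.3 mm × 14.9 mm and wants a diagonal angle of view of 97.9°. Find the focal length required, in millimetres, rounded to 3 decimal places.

Sensor diagonal = √(22.3² + 14.9²) = √719.3000 ≈ 26.8198 mm.
From α = 2·arctan(d/2f) we get f = d / (2·tan(α/2)).
With d = 26.8198 mm and α/2 = 48.95°, tan(α/2) ≈ 1.14834, so f ≈ 26.8198 / 2.29669 ≈ 11.6776 mm.

11.678 mm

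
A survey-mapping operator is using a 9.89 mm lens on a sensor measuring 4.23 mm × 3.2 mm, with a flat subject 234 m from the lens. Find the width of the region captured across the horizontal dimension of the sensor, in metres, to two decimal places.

100.08 m

dₒ: 234 m = 234000 mm.
Similar triangles through the lens centre give W/dₒ = w/dᵢ; with 1/f = 1/dₒ + 1/dᵢ this gives W = w·(dₒ − f)/f.
W = 4.23 mm × (234000 − 9.89) / 9.89 = 4.23 × 23659.2629 ≈ 100078.682 mm = 100.079 m.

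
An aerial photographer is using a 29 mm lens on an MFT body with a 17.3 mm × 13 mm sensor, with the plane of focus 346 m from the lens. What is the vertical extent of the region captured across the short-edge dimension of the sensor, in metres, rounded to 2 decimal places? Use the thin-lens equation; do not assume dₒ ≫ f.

dₒ: 346 m = 346000 mm.
Similar triangles through the lens centre give W/dₒ = h/dᵢ; with 1/f = 1/dₒ + 1/dᵢ this gives W = h·(dₒ − f)/f.
W = 13 mm × (346000 − 29) / 29 = 13 × 11930.0345 ≈ 155090.448 mm = 155.09 m.

155.09 m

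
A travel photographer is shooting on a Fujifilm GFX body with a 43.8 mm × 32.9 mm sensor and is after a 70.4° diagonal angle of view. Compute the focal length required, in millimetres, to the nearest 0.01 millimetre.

38.83 mm

Sensor diagonal = √(43.8² + 32.9²) = √3000.8500 ≈ 54.7800 mm.
From α = 2·arctan(d/2f) we get f = d / (2·tan(α/2)).
With d = 54.7800 mm and α/2 = 35.2°, tan(α/2) ≈ 0.70542, so f ≈ 54.7800 / 1.41084 ≈ 38.8278 mm.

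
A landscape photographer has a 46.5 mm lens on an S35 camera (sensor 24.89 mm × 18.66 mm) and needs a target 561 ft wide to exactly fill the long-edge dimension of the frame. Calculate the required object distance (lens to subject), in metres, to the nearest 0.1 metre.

319.5 m

W: 561 ft × 304.8 mm/ft = 170992.79 mm.
Magnification m = w/W = dᵢ/dₒ; combined with 1/f = 1/dₒ + 1/dᵢ this gives dₒ = f·(1 + W/w).
dₒ = 46.5 mm × (1 + 170993/24.89) = 46.5 × 6870.9395 ≈ 319498.687 mm = 319.499 m.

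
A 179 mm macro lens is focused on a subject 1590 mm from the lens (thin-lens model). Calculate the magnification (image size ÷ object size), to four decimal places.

0.1269×

Thin lens: 1/f = 1/dₒ + 1/dᵢ → 1/dᵢ = 1/179 − 1/1590 = 0.0049577 mm⁻¹, so dᵢ ≈ 201.7080 mm.
Magnification m = dᵢ/dₒ = 201.7080/1590 ≈ 0.12686.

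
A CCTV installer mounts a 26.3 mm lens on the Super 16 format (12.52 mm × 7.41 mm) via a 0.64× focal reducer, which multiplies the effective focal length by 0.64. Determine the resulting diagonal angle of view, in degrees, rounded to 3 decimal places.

Effective focal length f = 26.3 × 0.64 = 16.832 mm.
Sensor diagonal = √(12.52² + 7.41²) = √211.6585 ≈ 14.5485 mm.
α = 2·arctan(14.548 / (2 × 16.832)) = 2·arctan(0.43217) ≈ 46.7449°.

46.745°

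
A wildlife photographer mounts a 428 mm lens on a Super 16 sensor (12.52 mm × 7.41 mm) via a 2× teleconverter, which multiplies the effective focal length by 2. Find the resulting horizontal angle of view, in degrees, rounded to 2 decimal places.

Effective focal length f = 428 × 2 = 856 mm.
α = 2·arctan(12.52 / (2 × 856)) = 2·arctan(0.00731) ≈ 0.8380°.

0.84°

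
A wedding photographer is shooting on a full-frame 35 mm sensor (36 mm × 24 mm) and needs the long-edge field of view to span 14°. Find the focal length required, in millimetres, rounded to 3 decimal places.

From α = 2·arctan(w/2f) we get f = w / (2·tan(α/2)).
With w = 36 mm and α/2 = 7°, tan(α/2) ≈ 0.12278, so f ≈ 36 / 0.24557 ≈ 146.5982 mm.

146.598 mm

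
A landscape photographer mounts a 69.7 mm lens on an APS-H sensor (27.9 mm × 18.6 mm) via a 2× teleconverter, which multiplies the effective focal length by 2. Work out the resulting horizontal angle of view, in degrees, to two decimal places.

Effective focal length f = 69.7 × 2 = 139.4 mm.
α = 2·arctan(27.9 / (2 × 139.4)) = 2·arctan(0.10007) ≈ 11.4293°.

11.43°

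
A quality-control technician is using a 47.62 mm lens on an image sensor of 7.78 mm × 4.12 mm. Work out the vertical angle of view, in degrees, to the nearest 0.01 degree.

4.95°

Angle of view α = 2·arctan(h/2f) with h = 4.12 mm and f = 47.62 mm.
h/2f = 0.04326; arctan(0.04326) ≈ 2.4770°, so α ≈ 4.9540°.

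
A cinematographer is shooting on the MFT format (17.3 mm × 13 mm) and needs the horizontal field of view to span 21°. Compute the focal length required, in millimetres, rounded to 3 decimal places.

From α = 2·arctan(w/2f) we get f = w / (2·tan(α/2)).
With w = 17.3 mm and α/2 = 10.5°, tan(α/2) ≈ 0.18534, so f ≈ 17.3 / 0.37068 ≈ 46.6712 mm.

46.671 mm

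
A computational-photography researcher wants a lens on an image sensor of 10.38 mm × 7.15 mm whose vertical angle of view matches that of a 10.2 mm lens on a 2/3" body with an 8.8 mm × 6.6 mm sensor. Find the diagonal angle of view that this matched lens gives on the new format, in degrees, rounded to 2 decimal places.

Equal vertical AOV ⇒ f₂ = f₁ · 7.15/6.6 = 10.2 × 1.08333 ≈ 11.0500 mm.
Sensor diagonal = √(10.38² + 7.15²) = √158.8669 ≈ 12.6042 mm.
Diagonal AOV on the new format = 2·arctan(12.6042 / (2 × 11.0500)) = 2·arctan(0.57033) ≈ 59.3946°.

59.39°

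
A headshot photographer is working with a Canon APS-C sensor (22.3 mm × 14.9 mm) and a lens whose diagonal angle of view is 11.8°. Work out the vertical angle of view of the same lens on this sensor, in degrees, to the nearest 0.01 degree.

Sensor diagonal = √(22.3² + 14.9²) = √719.3000 ≈ 26.8198 mm.
From the diagonal AOV: f = 26.8198 / (2·tan(5.9°)) = 26.8198 / 0.20668 ≈ 129.7648 mm.
Vertical AOV = 2·arctan(14.9 / (2 × 129.7648)) = 2·arctan(0.05741) ≈ 6.5717°.

6.57°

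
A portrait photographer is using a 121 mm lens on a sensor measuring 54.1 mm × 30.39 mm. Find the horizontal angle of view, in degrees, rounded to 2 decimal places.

25.20°

Angle of view α = 2·arctan(w/2f) with w = 54.1 mm and f = 121 mm.
w/2f = 0.22355; arctan(0.22355) ≈ 12.6015°, so α ≈ 25.2030°.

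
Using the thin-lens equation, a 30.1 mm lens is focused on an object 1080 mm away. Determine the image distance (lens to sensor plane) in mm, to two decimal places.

30.96 mm

1/dᵢ = 1/f − 1/dₒ = 1/30.1 − 1/1080 = 0.0322967 mm⁻¹.
dᵢ = 1/0.0322967 ≈ 30.9629 mm.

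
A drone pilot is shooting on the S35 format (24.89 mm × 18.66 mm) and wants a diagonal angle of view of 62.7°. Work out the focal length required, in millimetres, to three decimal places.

25.532 mm

Sensor diagonal = √(24.89² + 18.66²) = √967.7077 ≈ 31.1080 mm.
From α = 2·arctan(d/2f) we get f = d / (2·tan(α/2)).
With d = 31.1080 mm and α/2 = 31.35°, tan(α/2) ≈ 0.60921, so f ≈ 31.1080 / 1.21841 ≈ 25.5316 mm.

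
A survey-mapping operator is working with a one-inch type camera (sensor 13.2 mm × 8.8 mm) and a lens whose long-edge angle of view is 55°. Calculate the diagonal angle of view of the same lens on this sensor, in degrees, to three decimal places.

64.064°

From the long-edge AOV: f = 13.2 / (2·tan(27.5°)) = 13.2 / 1.04113 ≈ 12.6785 mm.
Sensor diagonal = √(13.2² + 8.8²) = √251.6800 ≈ 15.8644 mm.
Diagonal AOV = 2·arctan(15.8644 / (2 × 12.6785)) = 2·arctan(0.62564) ≈ 64.0638°.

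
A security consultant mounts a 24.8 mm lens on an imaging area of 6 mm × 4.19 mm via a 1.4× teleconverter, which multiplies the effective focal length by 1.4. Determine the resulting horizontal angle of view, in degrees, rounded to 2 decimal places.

Effective focal length f = 24.8 × 1.4 = 34.72 mm.
α = 2·arctan(6 / (2 × 34.72)) = 2·arctan(0.08641) ≈ 9.8768°.

9.88°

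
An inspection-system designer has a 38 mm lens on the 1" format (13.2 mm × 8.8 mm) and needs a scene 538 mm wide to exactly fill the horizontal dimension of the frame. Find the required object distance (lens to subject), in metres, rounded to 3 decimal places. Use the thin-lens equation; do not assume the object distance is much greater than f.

Magnification m = w/W = dᵢ/dₒ; combined with 1/f = 1/dₒ + 1/dᵢ this gives dₒ = f·(1 + W/w).
dₒ = 38 mm × (1 + 538/13.2) = 38 × 41.7576 ≈ 1586.788 mm = 1.58679 m.

1.587 m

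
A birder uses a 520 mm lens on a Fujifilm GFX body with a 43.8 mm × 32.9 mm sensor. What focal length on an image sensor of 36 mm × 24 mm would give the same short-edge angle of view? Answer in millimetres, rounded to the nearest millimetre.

Equal angle of view means equal height/f ratio, so f₂ = f₁ · (height₂/height₁) = 520 × 24/32.9.
f₂ = 520 × 0.72948 ≈ 379.331 mm.

379 mm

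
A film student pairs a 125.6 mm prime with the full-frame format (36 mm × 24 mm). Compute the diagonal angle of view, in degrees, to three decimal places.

Sensor diagonal = √(36² + 24²) = √1872.0000 ≈ 43.2666 mm.
Angle of view α = 2·arctan(d/2f) with d = 43.2666 mm and f = 125.6 mm.
d/2f = 0.17224; arctan(0.17224) ≈ 9.7727°, so α ≈ 19.5454°.

19.545°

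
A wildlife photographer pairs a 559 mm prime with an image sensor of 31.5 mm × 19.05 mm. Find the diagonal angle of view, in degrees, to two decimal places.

Sensor diagonal = √(31.5² + 19.05²) = √1355.1525 ≈ 36.8124 mm.
Angle of view α = 2·arctan(d/2f) with d = 36.8124 mm and f = 559 mm.
d/2f = 0.03293; arctan(0.03293) ≈ 1.8859°, so α ≈ 3.7718°.

3.77°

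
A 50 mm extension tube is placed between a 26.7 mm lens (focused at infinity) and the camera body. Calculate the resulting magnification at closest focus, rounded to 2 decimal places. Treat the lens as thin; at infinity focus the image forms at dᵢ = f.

1.87×

The tube moves the image plane from f to f + e, so dᵢ = 26.7 + 50 = 76.7 mm. Focus is achieved when 1/f = 1/dₒ + 1/dᵢ, giving dₒ = 1/(1/f − 1/(f+e)).
Magnification m = dᵢ/dₒ = (f+e)·(1/f − 1/(f+e)) = e/f = 50/26.7 ≈ 1.8727.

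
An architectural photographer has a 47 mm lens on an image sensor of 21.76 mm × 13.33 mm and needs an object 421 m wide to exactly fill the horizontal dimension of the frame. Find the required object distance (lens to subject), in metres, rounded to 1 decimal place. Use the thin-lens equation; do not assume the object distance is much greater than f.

W: 421 m = 421000 mm.
Magnification m = w/W = dᵢ/dₒ; combined with 1/f = 1/dₒ + 1/dᵢ this gives dₒ = f·(1 + W/w).
dₒ = 47 mm × (1 + 421000/21.76) = 47 × 19348.4265 ≈ 909376.044 mm = 909.376 m.

909.4 m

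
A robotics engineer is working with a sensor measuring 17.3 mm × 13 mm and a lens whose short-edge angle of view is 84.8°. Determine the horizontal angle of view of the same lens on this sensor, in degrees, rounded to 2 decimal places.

From the short-edge AOV: f = 13 / (2·tan(42.4°)) = 13 / 1.82625 ≈ 7.1184 mm.
Horizontal AOV = 2·arctan(17.3 / (2 × 7.1184)) = 2·arctan(1.21516) ≈ 101.0955°.

101.10°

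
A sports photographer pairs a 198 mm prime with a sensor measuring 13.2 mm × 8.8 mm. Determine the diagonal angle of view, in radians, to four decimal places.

0.0801 rad

Sensor diagonal = √(13.2² + 8.8²) = √251.6800 ≈ 15.8644 mm.
Angle of view α = 2·arctan(d/2f) with d = 15.8644 mm and f = 198 mm.
d/2f = 0.04006; arctan(0.04006) ≈ 0.0400 rad, so α ≈ 0.0801 rad.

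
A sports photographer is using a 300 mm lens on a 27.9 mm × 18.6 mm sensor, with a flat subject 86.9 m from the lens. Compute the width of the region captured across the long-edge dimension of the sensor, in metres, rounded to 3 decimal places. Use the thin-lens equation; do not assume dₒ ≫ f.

8.054 m

dₒ: 86.9 m = 86900 mm.
Similar triangles through the lens centre give W/dₒ = w/dᵢ; with 1/f = 1/dₒ + 1/dᵢ this gives W = w·(dₒ − f)/f.
W = 27.9 mm × (86900 − 300) / 300 = 27.9 × 288.6667 ≈ 8053.800 mm = 8.0538 m.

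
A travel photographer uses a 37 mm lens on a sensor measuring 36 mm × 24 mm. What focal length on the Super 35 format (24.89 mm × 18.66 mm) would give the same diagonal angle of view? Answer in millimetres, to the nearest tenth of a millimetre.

26.6 mm

Sensor diagonal = √(36² + 24²) = √1872.0000 ≈ 43.2666 mm.
Sensor diagonal = √(24.89² + 18.66²) = √967.7077 ≈ 31.1080 mm.
Equal angle of view means equal diagonal/f ratio, so f₂ = f₁ · (diagonal₂/diagonal₁) = 37 × 31.1080/43.2666.
f₂ = 37 × 0.71898 ≈ 26.602 mm.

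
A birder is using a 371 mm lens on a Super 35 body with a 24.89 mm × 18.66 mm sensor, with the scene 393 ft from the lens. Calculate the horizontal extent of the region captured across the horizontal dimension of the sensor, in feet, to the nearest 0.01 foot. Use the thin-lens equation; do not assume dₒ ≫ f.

26.28 ft

dₒ: 393 ft × 304.8 mm/ft = 119786.40 mm.
Similar triangles through the lens centre give W/dₒ = w/dᵢ; with 1/f = 1/dₒ + 1/dᵢ this gives W = w·(dₒ − f)/f.
W = 24.89 mm × (119786 − 371) / 371 = 24.89 × 321.8744 ≈ 8011.453 mm = 8011.453/304.8 ft = 26.2843 ft.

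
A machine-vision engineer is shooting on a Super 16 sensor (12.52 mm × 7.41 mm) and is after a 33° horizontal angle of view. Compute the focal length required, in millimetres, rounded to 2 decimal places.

From α = 2·arctan(w/2f) we get f = w / (2·tan(α/2)).
With w = 12.52 mm and α/2 = 16.5°, tan(α/2) ≈ 0.29621, so f ≈ 12.52 / 0.59243 ≈ 21.1334 mm.

21.13 mm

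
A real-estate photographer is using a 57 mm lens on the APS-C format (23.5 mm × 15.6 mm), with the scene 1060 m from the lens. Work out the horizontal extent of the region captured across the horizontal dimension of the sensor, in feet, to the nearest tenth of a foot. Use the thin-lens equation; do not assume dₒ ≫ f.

1433.7 ft

dₒ: 1060 m = 1.06e+06 mm.
Similar triangles through the lens centre give W/dₒ = w/dᵢ; with 1/f = 1/dₒ + 1/dᵢ this gives W = w·(dₒ − f)/f.
W = 23.5 mm × (1.06e+06 − 57) / 57 = 23.5 × 18595.4912 ≈ 436994.044 mm = 436994.044/304.8 ft = 1433.71 ft.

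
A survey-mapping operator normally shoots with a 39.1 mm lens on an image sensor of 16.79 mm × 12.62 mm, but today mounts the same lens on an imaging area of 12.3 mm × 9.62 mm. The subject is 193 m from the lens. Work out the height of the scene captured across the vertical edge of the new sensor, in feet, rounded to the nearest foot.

The focal length stays 39.1 mm; the relevant sensor dimension is now h = 9.62 mm. Object distance dₒ = 193 m = 193000 mm.
Thin-lens field height W = h·(dₒ − f)/f = 9.62 × (193000 − 39.1)/39.1 ≈ 47475.290 mm = 47475.290/304.8 ft = 155.759 ft.

156 ft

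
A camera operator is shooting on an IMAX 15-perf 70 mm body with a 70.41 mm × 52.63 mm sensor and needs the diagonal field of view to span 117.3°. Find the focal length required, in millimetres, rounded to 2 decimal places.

26.78 mm

Sensor diagonal = √(70.41² + 52.63²) = √7727.4850 ≈ 87.9061 mm.
From α = 2·arctan(d/2f) we get f = d / (2·tan(α/2)).
With d = 87.9061 mm and α/2 = 58.65°, tan(α/2) ≈ 1.64148, so f ≈ 87.9061 / 3.28296 ≈ 26.7764 mm.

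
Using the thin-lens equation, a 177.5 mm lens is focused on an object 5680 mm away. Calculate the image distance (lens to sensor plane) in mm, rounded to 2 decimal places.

183.23 mm

1/dᵢ = 1/f − 1/dₒ = 1/177.5 − 1/5680 = 0.0054577 mm⁻¹.
dᵢ = 1/0.0054577 ≈ 183.2258 mm.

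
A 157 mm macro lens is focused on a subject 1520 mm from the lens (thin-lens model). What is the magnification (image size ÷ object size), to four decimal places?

0.1152×

Thin lens: 1/f = 1/dₒ + 1/dᵢ → 1/dᵢ = 1/157 − 1/1520 = 0.0057115 mm⁻¹, so dᵢ ≈ 175.0844 mm.
Magnification m = dᵢ/dₒ = 175.0844/1520 ≈ 0.11519.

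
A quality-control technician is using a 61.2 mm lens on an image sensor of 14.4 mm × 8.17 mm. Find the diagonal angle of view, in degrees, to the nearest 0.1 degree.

Sensor diagonal = √(14.4² + 8.17²) = √274.1089 ≈ 16.5562 mm.
Angle of view α = 2·arctan(d/2f) with d = 16.5562 mm and f = 61.2 mm.
d/2f = 0.13526; arctan(0.13526) ≈ 7.7033°, so α ≈ 15.4065°.

15.4°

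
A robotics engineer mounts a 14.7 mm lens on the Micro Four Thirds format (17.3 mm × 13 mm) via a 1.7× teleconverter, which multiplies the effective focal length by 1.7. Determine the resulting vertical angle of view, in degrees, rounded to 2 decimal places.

29.16°

Effective focal length f = 14.7 × 1.7 = 24.99 mm.
α = 2·arctan(13 / (2 × 24.99)) = 2·arctan(0.26010) ≈ 29.1596°.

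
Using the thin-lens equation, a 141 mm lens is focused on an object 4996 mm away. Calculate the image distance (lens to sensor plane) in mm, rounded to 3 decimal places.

145.095 mm

1/dᵢ = 1/f − 1/dₒ = 1/141 − 1/4996 = 0.0068920 mm⁻¹.
dᵢ = 1/0.0068920 ≈ 145.0950 mm.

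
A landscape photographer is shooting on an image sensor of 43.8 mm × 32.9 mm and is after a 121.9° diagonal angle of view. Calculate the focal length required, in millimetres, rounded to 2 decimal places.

Sensor diagonal = √(43.8² + 32.9²) = √3000.8500 ≈ 54.7800 mm.
From α = 2·arctan(d/2f) we get f = d / (2·tan(α/2)).
With d = 54.7800 mm and α/2 = 60.95°, tan(α/2) ≈ 1.80034, so f ≈ 54.7800 / 3.60068 ≈ 15.2138 mm.

15.21 mm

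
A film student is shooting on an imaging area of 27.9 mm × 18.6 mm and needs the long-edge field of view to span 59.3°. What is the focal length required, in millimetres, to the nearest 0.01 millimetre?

24.51 mm

From α = 2·arctan(w/2f) we get f = w / (2·tan(α/2)).
With w = 27.9 mm and α/2 = 29.65°, tan(α/2) ≈ 0.56923, so f ≈ 27.9 / 1.13847 ≈ 24.5066 mm.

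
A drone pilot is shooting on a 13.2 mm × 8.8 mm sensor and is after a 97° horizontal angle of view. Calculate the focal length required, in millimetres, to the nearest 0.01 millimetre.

5.84 mm

From α = 2·arctan(w/2f) we get f = w / (2·tan(α/2)).
With w = 13.2 mm and α/2 = 48.5°, tan(α/2) ≈ 1.13029, so f ≈ 13.2 / 2.26059 ≈ 5.8392 mm.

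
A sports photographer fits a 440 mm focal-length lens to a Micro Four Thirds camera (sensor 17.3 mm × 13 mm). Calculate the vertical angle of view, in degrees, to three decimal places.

Angle of view α = 2·arctan(h/2f) with h = 13 mm and f = 440 mm.
h/2f = 0.01477; arctan(0.01477) ≈ 0.8464°, so α ≈ 1.6927°.

1.693°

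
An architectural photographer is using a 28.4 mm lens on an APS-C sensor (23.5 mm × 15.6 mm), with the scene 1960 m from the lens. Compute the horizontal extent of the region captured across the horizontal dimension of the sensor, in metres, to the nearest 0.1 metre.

dₒ: 1960 m = 1.96e+06 mm.
Similar triangles through the lens centre give W/dₒ = w/dᵢ; with 1/f = 1/dₒ + 1/dᵢ this gives W = w·(dₒ − f)/f.
W = 23.5 mm × (1.96e+06 − 28.4) / 28.4 = 23.5 × 69013.0845 ≈ 1621807.486 mm = 1621.81 m.

1621.8 m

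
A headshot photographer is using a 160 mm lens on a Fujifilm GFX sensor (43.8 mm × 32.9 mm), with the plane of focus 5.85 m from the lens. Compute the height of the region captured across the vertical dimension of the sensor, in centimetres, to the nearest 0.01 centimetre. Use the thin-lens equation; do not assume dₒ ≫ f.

dₒ: 5.85 m = 5850 mm.
Similar triangles through the lens centre give W/dₒ = h/dᵢ; with 1/f = 1/dₒ + 1/dᵢ this gives W = h·(dₒ − f)/f.
W = 32.9 mm × (5850 − 160) / 160 = 32.9 × 35.5625 ≈ 1170.006 mm = 117.001 cm.

117.00 cm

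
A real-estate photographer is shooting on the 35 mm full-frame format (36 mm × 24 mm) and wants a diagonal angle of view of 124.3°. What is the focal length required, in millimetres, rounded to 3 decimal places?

Sensor diagonal = √(36² + 24²) = √1872.0000 ≈ 43.2666 mm.
From α = 2·arctan(d/2f) we get f = d / (2·tan(α/2)).
With d = 43.2666 mm and α/2 = 62.15°, tan(α/2) ≈ 1.89266, so f ≈ 43.2666 / 3.78533 ≈ 11.4301 mm.

11.430 mm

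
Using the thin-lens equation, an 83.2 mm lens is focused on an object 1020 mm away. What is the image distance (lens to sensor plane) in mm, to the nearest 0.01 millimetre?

90.59 mm

1/dᵢ = 1/f − 1/dₒ = 1/83.2 − 1/1020 = 0.0110388 mm⁻¹.
dᵢ = 1/0.0110388 ≈ 90.5892 mm.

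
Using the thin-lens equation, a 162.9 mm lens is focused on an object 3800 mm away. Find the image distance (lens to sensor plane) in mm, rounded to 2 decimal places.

170.20 mm

1/dᵢ = 1/f − 1/dₒ = 1/162.9 − 1/3800 = 0.0058756 mm⁻¹.
dᵢ = 1/0.0058756 ≈ 170.1960 mm.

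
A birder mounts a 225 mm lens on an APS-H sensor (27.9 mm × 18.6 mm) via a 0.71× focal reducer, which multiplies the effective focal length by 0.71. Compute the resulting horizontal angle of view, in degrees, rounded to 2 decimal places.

9.98°

Effective focal length f = 225 × 0.71 = 159.75 mm.
α = 2·arctan(27.9 / (2 × 159.75)) = 2·arctan(0.08732) ≈ 9.9813°.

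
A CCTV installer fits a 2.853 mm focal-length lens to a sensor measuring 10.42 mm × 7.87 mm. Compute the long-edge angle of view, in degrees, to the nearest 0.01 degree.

Angle of view α = 2·arctan(w/2f) with w = 10.42 mm and f = 2.853 mm.
w/2f = 1.82615; arctan(1.82615) ≈ 61.2949°, so α ≈ 122.5897°.

122.59°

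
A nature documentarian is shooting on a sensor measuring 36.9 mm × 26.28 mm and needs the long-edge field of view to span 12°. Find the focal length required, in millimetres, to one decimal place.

175.5 mm

From α = 2·arctan(w/2f) we get f = w / (2·tan(α/2)).
With w = 36.9 mm and α/2 = 6°, tan(α/2) ≈ 0.10510, so f ≈ 36.9 / 0.21021 ≈ 175.5400 mm.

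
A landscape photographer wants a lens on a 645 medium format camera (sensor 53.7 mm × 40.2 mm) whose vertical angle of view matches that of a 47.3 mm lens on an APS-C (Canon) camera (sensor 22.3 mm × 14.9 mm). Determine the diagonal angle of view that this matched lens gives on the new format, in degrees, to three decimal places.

29.451°

Equal vertical AOV ⇒ f₂ = f₁ · 40.2/14.9 = 47.3 × 2.69799 ≈ 127.6148 mm.
Sensor diagonal = √(53.7² + 40.2²) = √4499.7300 ≈ 67.0800 mm.
Diagonal AOV on the new format = 2·arctan(67.0800 / (2 × 127.6148)) = 2·arctan(0.26282) ≈ 29.4512°.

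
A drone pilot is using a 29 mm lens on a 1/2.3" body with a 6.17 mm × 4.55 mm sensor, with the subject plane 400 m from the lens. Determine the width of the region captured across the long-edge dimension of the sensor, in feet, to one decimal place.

dₒ: 400 m = 400000 mm.
Similar triangles through the lens centre give W/dₒ = w/dᵢ; with 1/f = 1/dₒ + 1/dᵢ this gives W = w·(dₒ − f)/f.
W = 6.17 mm × (400000 − 29) / 29 = 6.17 × 13792.1034 ≈ 85097.278 mm = 85097.278/304.8 ft = 279.191 ft.

279.2 ft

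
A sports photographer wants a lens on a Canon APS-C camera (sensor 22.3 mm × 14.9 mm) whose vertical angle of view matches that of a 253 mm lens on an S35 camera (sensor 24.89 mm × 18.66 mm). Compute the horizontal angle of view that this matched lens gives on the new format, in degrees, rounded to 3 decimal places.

Equal vertical AOV ⇒ f₂ = f₁ · 14.9/18.66 = 253 × 0.79850 ≈ 202.0204 mm.
Horizontal AOV on the new format = 2·arctan(22.3 / (2 × 202.0204)) = 2·arctan(0.05519) ≈ 6.3182°.

6.318°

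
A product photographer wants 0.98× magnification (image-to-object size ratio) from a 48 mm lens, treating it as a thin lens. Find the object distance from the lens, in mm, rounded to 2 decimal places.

With m = dᵢ/dₒ and 1/f = 1/dₒ + 1/dᵢ, substituting dᵢ = m·dₒ gives 1/f = (1 + 1/m)/dₒ, hence dₒ = f·(1 + 1/m).
dₒ = 48 × (1 + 1/0.98) = 48 × 2.02041 ≈ 96.980 mm.

96.98 mm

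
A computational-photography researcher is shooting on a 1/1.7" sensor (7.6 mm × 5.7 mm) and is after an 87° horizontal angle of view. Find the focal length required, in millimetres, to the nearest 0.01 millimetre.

4.00 mm

From α = 2·arctan(w/2f) we get f = w / (2·tan(α/2)).
With w = 7.6 mm and α/2 = 43.5°, tan(α/2) ≈ 0.94896, so f ≈ 7.6 / 1.89793 ≈ 4.0044 mm.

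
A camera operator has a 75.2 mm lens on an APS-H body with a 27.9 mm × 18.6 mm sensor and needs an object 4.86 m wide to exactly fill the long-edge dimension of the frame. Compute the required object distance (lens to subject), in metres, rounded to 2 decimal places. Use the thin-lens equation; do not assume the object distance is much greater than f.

W: 4.86 m = 4860 mm.
Magnification m = w/W = dᵢ/dₒ; combined with 1/f = 1/dₒ + 1/dᵢ this gives dₒ = f·(1 + W/w).
dₒ = 75.2 mm × (1 + 4860/27.9) = 75.2 × 175.1935 ≈ 13174.555 mm = 13.1746 m.

13.17 m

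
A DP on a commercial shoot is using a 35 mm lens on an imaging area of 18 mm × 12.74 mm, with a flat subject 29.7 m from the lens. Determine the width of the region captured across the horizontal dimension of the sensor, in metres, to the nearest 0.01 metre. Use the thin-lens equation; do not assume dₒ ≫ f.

dₒ: 29.7 m = 29700 mm.
Similar triangles through the lens centre give W/dₒ = w/dᵢ; with 1/f = 1/dₒ + 1/dᵢ this gives W = w·(dₒ − f)/f.
W = 18 mm × (29700 − 35) / 35 = 18 × 847.5714 ≈ 15256.286 mm = 15.2563 m.

15.26 m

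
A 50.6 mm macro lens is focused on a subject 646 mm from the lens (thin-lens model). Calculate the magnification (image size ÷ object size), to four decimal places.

Thin lens: 1/f = 1/dₒ + 1/dᵢ → 1/dᵢ = 1/50.6 − 1/646 = 0.0182149 mm⁻¹, so dᵢ ≈ 54.9002 mm.
Magnification m = dᵢ/dₒ = 54.9002/646 ≈ 0.08498.

0.0850×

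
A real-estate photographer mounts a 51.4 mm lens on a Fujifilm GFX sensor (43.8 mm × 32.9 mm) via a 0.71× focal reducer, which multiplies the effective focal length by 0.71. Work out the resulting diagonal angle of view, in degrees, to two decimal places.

73.78°

Effective focal length f = 51.4 × 0.71 = 36.494 mm.
Sensor diagonal = √(43.8² + 32.9²) = √3000.8500 ≈ 54.7800 mm.
α = 2·arctan(54.780 / (2 × 36.494)) = 2·arctan(0.75053) ≈ 73.7790°.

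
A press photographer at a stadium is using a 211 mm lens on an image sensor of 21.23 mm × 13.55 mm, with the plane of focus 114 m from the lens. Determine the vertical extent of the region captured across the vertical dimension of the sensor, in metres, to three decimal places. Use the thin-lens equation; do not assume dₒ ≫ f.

dₒ: 114 m = 114000 mm.
Similar triangles through the lens centre give W/dₒ = h/dᵢ; with 1/f = 1/dₒ + 1/dᵢ this gives W = h·(dₒ − f)/f.
W = 13.55 mm × (114000 − 211) / 211 = 13.55 × 539.2844 ≈ 7307.303 mm = 7.3073 m.

7.307 m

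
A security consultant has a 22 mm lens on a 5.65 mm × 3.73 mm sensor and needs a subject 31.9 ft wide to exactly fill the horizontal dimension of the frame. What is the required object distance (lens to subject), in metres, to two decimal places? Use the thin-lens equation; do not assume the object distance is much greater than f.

W: 31.9 ft × 304.8 mm/ft = 9723.12 mm.
Magnification m = w/W = dᵢ/dₒ; combined with 1/f = 1/dₒ + 1/dᵢ this gives dₒ = f·(1 + W/w).
dₒ = 22 mm × (1 + 9723.12/5.65) = 22 × 1721.9061 ≈ 37881.935 mm = 37.8819 m.

37.88 m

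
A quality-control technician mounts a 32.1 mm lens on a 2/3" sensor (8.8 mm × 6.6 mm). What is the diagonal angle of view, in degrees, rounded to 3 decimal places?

Sensor diagonal = √(8.8² + 6.6²) = √121.0000 ≈ 11.0000 mm.
Angle of view α = 2·arctan(d/2f) with d = 11.0000 mm and f = 32.1 mm.
d/2f = 0.17134; arctan(0.17134) ≈ 9.7226°, so α ≈ 19.4452°.

19.445°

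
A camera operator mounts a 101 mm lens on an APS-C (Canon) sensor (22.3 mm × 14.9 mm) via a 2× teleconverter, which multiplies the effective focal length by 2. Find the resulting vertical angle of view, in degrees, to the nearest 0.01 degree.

4.22°

Effective focal length f = 101 × 2 = 202 mm.
α = 2·arctan(14.9 / (2 × 202)) = 2·arctan(0.03688) ≈ 4.2244°.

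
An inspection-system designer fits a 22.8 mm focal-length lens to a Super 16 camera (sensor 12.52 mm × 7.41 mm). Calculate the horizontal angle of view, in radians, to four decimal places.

Angle of view α = 2·arctan(w/2f) with w = 12.52 mm and f = 22.8 mm.
w/2f = 0.27456; arctan(0.27456) ≈ 0.2680 rad, so α ≈ 0.5359 rad.

0.5359 rad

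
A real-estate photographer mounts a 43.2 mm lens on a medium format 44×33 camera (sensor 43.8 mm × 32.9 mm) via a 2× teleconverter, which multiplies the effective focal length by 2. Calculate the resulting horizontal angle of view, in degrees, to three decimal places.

28.447°

Effective focal length f = 43.2 × 2 = 86.4 mm.
α = 2·arctan(43.8 / (2 × 86.4)) = 2·arctan(0.25347) ≈ 28.4467°.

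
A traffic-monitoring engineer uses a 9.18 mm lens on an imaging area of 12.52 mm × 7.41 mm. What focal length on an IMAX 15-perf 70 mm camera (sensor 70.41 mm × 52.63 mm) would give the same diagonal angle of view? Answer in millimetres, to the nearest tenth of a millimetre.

Sensor diagonal = √(12.52² + 7.41²) = √211.6585 ≈ 14.5485 mm.
Sensor diagonal = √(70.41² + 52.63²) = √7727.4850 ≈ 87.9061 mm.
Equal angle of view means equal diagonal/f ratio, so f₂ = f₁ · (diagonal₂/diagonal₁) = 9.18 × 87.9061/14.5485.
f₂ = 9.18 × 6.04229 ≈ 55.468 mm.

55.5 mm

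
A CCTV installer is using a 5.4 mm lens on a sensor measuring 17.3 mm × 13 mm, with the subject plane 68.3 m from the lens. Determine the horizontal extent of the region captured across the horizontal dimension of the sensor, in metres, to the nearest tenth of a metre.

218.8 m

dₒ: 68.3 m = 68300 mm.
Similar triangles through the lens centre give W/dₒ = w/dᵢ; with 1/f = 1/dₒ + 1/dᵢ this gives W = w·(dₒ − f)/f.
W = 17.3 mm × (68300 − 5.4) / 5.4 = 17.3 × 12647.1481 ≈ 218795.663 mm = 218.796 m.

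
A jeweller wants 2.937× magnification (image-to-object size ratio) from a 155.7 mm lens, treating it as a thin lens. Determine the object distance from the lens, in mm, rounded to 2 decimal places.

With m = dᵢ/dₒ and 1/f = 1/dₒ + 1/dᵢ, substituting dᵢ = m·dₒ gives 1/f = (1 + 1/m)/dₒ, hence dₒ = f·(1 + 1/m).
dₒ = 155.7 × (1 + 1/2.937) = 155.7 × 1.34048 ≈ 208.713 mm.

208.71 mm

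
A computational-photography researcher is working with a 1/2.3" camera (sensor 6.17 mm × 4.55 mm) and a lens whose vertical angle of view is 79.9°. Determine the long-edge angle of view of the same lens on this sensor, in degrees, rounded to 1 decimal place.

97.3°

From the vertical AOV: f = 4.55 / (2·tan(39.95°)) = 4.55 / 1.67523 ≈ 2.7160 mm.
Long-edge AOV = 2·arctan(6.17 / (2 × 2.7160)) = 2·arctan(1.13584) ≈ 97.2783°.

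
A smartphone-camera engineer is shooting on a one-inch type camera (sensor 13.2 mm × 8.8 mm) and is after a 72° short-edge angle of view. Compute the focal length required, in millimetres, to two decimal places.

6.06 mm

From α = 2·arctan(h/2f) we get f = h / (2·tan(α/2)).
With h = 8.8 mm and α/2 = 36°, tan(α/2) ≈ 0.72654, so f ≈ 8.8 / 1.45309 ≈ 6.0561 mm.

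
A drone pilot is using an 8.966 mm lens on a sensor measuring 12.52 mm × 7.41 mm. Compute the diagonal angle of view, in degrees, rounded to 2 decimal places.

Sensor diagonal = √(12.52² + 7.41²) = √211.6585 ≈ 14.5485 mm.
Angle of view α = 2·arctan(d/2f) with d = 14.5485 mm and f = 8.966 mm.
d/2f = 0.81131; arctan(0.81131) ≈ 39.0529°, so α ≈ 78.1058°.

78.11°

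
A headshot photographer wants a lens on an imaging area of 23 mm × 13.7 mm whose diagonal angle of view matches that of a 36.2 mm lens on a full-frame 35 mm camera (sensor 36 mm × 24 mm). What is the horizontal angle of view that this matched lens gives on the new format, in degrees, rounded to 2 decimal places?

54.35°

Sensor diagonal = √(36² + 24²) = √1872.0000 ≈ 43.2666 mm.
Sensor diagonal = √(23² + 13.7²) = √716.6900 ≈ 26.7711 mm.
Equal diagonal AOV ⇒ f₂ = f₁ · 26.7711/43.2666 = 36.2 × 0.61875 ≈ 22.3986 mm.
Horizontal AOV on the new format = 2·arctan(23 / (2 × 22.3986)) = 2·arctan(0.51342) ≈ 54.3541°.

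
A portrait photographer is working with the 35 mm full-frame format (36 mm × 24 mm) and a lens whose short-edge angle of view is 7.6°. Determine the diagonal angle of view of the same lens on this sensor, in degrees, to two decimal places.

From the short-edge AOV: f = 24 / (2·tan(3.8°)) = 24 / 0.13284 ≈ 180.6687 mm.
Sensor diagonal = √(36² + 24²) = √1872.0000 ≈ 43.2666 mm.
Diagonal AOV = 2·arctan(43.2666 / (2 × 180.6687)) = 2·arctan(0.11974) ≈ 13.6562°.

13.66°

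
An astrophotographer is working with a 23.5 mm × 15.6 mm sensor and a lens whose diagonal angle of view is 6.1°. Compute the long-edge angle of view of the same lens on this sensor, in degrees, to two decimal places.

Sensor diagonal = √(23.5² + 15.6²) = √795.6100 ≈ 28.2066 mm.
From the diagonal AOV: f = 28.2066 / (2·tan(3.05°)) = 28.2066 / 0.10657 ≈ 264.6869 mm.
Long-edge AOV = 2·arctan(23.5 / (2 × 264.6869)) = 2·arctan(0.04439) ≈ 5.0836°.

5.08°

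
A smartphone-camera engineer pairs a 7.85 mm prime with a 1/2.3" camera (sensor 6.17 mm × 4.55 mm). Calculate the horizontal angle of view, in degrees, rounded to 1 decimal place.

Angle of view α = 2·arctan(w/2f) with w = 6.17 mm and f = 7.85 mm.
w/2f = 0.39299; arctan(0.39299) ≈ 21.4545°, so α ≈ 42.9090°.

42.9°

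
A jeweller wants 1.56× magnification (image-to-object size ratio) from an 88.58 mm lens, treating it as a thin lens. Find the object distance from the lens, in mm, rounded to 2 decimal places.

With m = dᵢ/dₒ and 1/f = 1/dₒ + 1/dᵢ, substituting dᵢ = m·dₒ gives 1/f = (1 + 1/m)/dₒ, hence dₒ = f·(1 + 1/m).
dₒ = 88.58 × (1 + 1/1.56) = 88.58 × 1.64103 ≈ 145.362 mm.

145.36 mm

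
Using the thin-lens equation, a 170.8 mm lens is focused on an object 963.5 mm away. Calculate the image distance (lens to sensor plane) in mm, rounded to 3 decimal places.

1/dᵢ = 1/f − 1/dₒ = 1/170.8 − 1/963.5 = 0.0048169 mm⁻¹.
dᵢ = 1/0.0048169 ≈ 207.6016 mm.

207.602 mm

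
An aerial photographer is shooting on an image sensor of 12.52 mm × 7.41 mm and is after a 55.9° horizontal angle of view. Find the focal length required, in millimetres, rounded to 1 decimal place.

11.8 mm

From α = 2·arctan(w/2f) we get f = w / (2·tan(α/2)).
With w = 12.52 mm and α/2 = 27.95°, tan(α/2) ≈ 0.53059, so f ≈ 12.52 / 1.06118 ≈ 11.7982 mm.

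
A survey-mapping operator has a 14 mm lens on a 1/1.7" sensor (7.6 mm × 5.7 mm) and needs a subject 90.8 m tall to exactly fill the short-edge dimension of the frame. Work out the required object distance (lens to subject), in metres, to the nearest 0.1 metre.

223.0 m

W: 90.8 m = 90800 mm.
Magnification m = h/W = dᵢ/dₒ; combined with 1/f = 1/dₒ + 1/dᵢ this gives dₒ = f·(1 + W/h).
dₒ = 14 mm × (1 + 90800/5.7) = 14 × 15930.8246 ≈ 223031.544 mm = 223.032 m.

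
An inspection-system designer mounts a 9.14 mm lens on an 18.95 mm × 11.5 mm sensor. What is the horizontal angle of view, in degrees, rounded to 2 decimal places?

92.06°

Angle of view α = 2·arctan(w/2f) with w = 18.95 mm and f = 9.14 mm.
w/2f = 1.03665; arctan(1.03665) ≈ 46.0310°, so α ≈ 92.0620°.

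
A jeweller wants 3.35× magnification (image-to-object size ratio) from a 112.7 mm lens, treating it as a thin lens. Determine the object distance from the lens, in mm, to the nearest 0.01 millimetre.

With m = dᵢ/dₒ and 1/f = 1/dₒ + 1/dᵢ, substituting dᵢ = m·dₒ gives 1/f = (1 + 1/m)/dₒ, hence dₒ = f·(1 + 1/m).
dₒ = 112.7 × (1 + 1/3.35) = 112.7 × 1.29851 ≈ 146.342 mm.

146.34 mm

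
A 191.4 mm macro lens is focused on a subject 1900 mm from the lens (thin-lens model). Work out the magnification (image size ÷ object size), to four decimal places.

0.1120×

Thin lens: 1/f = 1/dₒ + 1/dᵢ → 1/dᵢ = 1/191.4 − 1/1900 = 0.0046983 mm⁻¹, so dᵢ ≈ 212.8409 mm.
Magnification m = dᵢ/dₒ = 212.8409/1900 ≈ 0.11202.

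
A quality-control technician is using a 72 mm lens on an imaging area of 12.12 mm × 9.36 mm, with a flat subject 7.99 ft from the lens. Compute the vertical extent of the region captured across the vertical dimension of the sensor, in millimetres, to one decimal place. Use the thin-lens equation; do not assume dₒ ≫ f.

dₒ: 7.99 ft × 304.8 mm/ft = 2435.35 mm.
Similar triangles through the lens centre give W/dₒ = h/dᵢ; with 1/f = 1/dₒ + 1/dᵢ this gives W = h·(dₒ − f)/f.
W = 9.36 mm × (2435.35 − 72) / 72 = 9.36 × 32.8243 ≈ 307.236 mm.

307.2 mm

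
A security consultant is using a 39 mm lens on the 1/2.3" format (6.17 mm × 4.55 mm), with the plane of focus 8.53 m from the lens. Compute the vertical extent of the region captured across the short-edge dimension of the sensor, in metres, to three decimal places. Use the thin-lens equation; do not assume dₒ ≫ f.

0.991 m

dₒ: 8.53 m = 8530 mm.
Similar triangles through the lens centre give W/dₒ = h/dᵢ; with 1/f = 1/dₒ + 1/dᵢ this gives W = h·(dₒ − f)/f.
W = 4.55 mm × (8530 − 39) / 39 = 4.55 × 217.7179 ≈ 990.617 mm = 0.990617 m.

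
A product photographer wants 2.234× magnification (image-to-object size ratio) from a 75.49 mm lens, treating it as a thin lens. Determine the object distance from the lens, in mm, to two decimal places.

With m = dᵢ/dₒ and 1/f = 1/dₒ + 1/dᵢ, substituting dᵢ = m·dₒ gives 1/f = (1 + 1/m)/dₒ, hence dₒ = f·(1 + 1/m).
dₒ = 75.49 × (1 + 1/2.234) = 75.49 × 1.44763 ≈ 109.281 mm.

109.28 mm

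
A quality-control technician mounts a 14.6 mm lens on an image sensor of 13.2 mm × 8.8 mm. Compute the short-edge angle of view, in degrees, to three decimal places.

Angle of view α = 2·arctan(h/2f) with h = 8.8 mm and f = 14.6 mm.
h/2f = 0.30137; arctan(0.30137) ≈ 16.7712°, so α ≈ 33.5424°.

33.542°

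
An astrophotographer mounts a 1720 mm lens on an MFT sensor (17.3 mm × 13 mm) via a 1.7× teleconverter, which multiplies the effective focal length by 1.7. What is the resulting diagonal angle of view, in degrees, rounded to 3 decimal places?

Effective focal length f = 1720 × 1.7 = 2924 mm.
Sensor diagonal = √(17.3² + 13²) = √468.2900 ≈ 21.6400 mm.
α = 2·arctan(21.640 / (2 × 2924)) = 2·arctan(0.00370) ≈ 0.4240°.

0.424°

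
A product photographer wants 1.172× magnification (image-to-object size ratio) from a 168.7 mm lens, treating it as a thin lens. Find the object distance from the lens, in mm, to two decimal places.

With m = dᵢ/dₒ and 1/f = 1/dₒ + 1/dᵢ, substituting dᵢ = m·dₒ gives 1/f = (1 + 1/m)/dₒ, hence dₒ = f·(1 + 1/m).
dₒ = 168.7 × (1 + 1/1.172) = 168.7 × 1.85324 ≈ 312.642 mm.

312.64 mm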